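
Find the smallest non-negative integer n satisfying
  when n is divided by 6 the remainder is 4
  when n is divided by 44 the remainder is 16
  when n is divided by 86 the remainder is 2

Combine the congruences pairwise.
gcd(6, 44) = 2 and 2 | (16 − 4), so the pair is consistent; merging gives n ≡ 16 (mod 132), where 132 = lcm(6, 44).
gcd(132, 86) = 2 and 2 | (2 − 16), so the pair is consistent; merging gives n ≡ 3184 (mod 5676), where 5676 = lcm(132, 86).
The solution is unique modulo lcm(6, 44, 86) = 5676.

3184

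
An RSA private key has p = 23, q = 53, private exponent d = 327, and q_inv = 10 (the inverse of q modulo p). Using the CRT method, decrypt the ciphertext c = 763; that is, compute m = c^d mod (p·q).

d_p = d mod (p−1) = 327 mod 22 = 19; d_q = d mod (q−1) = 15.
m₁ = c^(d_p) mod p: c ≡ 4 (mod 23), and 4^19 mod 23 = 9.
m₂ = c^(d_q) mod q: c ≡ 21 (mod 53), and 21^15 mod 53 = 20.
h = q_inv·(m₁ − m₂) mod p = 10·(9 − 20) mod 23 = 5.
m = m₂ + h·q = 20 + 5·53 = 285.

285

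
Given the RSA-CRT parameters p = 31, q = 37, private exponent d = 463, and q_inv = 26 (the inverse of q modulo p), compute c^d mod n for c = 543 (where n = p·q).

d_p = d mod (p−1) = 463 mod 30 = 13; d_q = d mod (q−1) = 31.
m₁ = c^(d_p) mod p: c ≡ 16 (mod 31), and 16^13 mod 31 = 4.
m₂ = c^(d_q) mod q: c ≡ 25 (mod 37), and 25^31 mod 37 = 21.
h = q_inv·(m₁ − m₂) mod p = 26·(4 − 21) mod 31 = 23.
m = m₂ + h·q = 21 + 23·37 = 872.

872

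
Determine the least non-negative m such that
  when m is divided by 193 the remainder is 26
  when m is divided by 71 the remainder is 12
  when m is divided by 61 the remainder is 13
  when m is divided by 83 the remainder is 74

52240108

Combine the congruences pairwise.
From m ≡ 26 (mod 193) write m = 26 + 193t. Substituting into m ≡ 12 (mod 71) gives 193t ≡ 57 (mod 71), and since 51⁻¹ ≡ 39 (mod 71), t ≡ 22. Hence m ≡ 26 + 193·22 = 4272 (mod 13703).
From m ≡ 4272 (mod 13703) write m = 4272 + 13703t. Substituting into m ≡ 13 (mod 61) gives 13703t ≡ 11 (mod 61), and since 39⁻¹ ≡ 36 (mod 61), t ≡ 30. Hence m ≡ 4272 + 13703·30 = 415362 (mod 835883).
From m ≡ 415362 (mod 835883) write m = 415362 + 835883t. Substituting into m ≡ 74 (mod 83) gives 835883t ≡ 44 (mod 83), and since 73⁻¹ ≡ 58 (mod 83), t ≡ 62. Hence m ≡ 415362 + 835883·62 = 52240108 (mod 69378289).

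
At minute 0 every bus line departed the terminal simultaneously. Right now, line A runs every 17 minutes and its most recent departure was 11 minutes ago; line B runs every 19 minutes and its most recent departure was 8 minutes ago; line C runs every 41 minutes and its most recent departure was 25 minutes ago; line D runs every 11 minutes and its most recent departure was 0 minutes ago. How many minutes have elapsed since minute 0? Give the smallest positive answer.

From t ≡ 11 (mod 17) write t = 11 + 17s. Substituting into t ≡ 8 (mod 19) gives 17s ≡ 16 (mod 19), and since 17⁻¹ ≡ 9 (mod 19), s ≡ 11. Hence t ≡ 11 + 17·11 = 198 (mod 323).
From t ≡ 198 (mod 323) write t = 198 + 323s. Substituting into t ≡ 25 (mod 41) gives 323s ≡ 32 (mod 41), and since 36⁻¹ ≡ 8 (mod 41), s ≡ 10. Hence t ≡ 198 + 323·10 = 3428 (mod 13243).
From t ≡ 3428 (mod 13243) write t = 3428 + 13243s. Substituting into t ≡ 0 (mod 11) gives 13243s ≡ 4 (mod 11), and since 10⁻¹ ≡ 10 (mod 11), s ≡ 7. Hence t ≡ 3428 + 13243·7 = 96129 (mod 145673).

96129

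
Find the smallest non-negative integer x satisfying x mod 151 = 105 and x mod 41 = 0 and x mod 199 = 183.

1062843

From x ≡ 105 (mod 151) write x = 105 + 151t. Substituting into x ≡ 0 (mod 41) gives 151t ≡ 18 (mod 41), and since 28⁻¹ ≡ 22 (mod 41), t ≡ 27. Hence x ≡ 105 + 151·27 = 4182 (mod 6191).
From x ≡ 4182 (mod 6191) write x = 4182 + 6191t. Substituting into x ≡ 183 (mod 199) gives 6191t ≡ 180 (mod 199), and since 22⁻¹ ≡ 190 (mod 199), t ≡ 171. Hence x ≡ 4182 + 6191·171 = 1062843 (mod 1232009).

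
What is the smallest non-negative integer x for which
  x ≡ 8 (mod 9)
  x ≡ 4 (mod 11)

26

Combine the congruences pairwise.
From x ≡ 8 (mod 9) write x = 8 + 9t. Substituting into x ≡ 4 (mod 11) gives 9t ≡ 7 (mod 11), and since 9⁻¹ ≡ 5 (mod 11), t ≡ 2. Hence x ≡ 8 + 9·2 = 26 (mod 99).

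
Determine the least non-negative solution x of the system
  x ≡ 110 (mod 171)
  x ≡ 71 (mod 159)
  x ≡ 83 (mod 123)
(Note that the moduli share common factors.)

119639

gcd(171, 159) = 3 and 3 | (71 − 110), so the pair is consistent; merging gives x ≡ 1820 (mod 9063), where 9063 = lcm(171, 159).
gcd(9063, 123) = 3 and 3 | (83 − 1820), so the pair is consistent; merging gives x ≡ 119639 (mod 371583), where 371583 = lcm(9063, 123).
The solution is unique modulo lcm(171, 159, 123) = 371583.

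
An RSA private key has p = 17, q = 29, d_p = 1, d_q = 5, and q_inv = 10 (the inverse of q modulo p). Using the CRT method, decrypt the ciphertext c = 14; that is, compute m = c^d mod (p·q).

m₁ = c^(d_p) mod p: c ≡ 14 (mod 17), and 14^1 mod 17 = 14.
m₂ = c^(d_q) mod q: c ≡ 14 (mod 29), and 14^5 mod 29 = 19.
h = q_inv·(m₁ − m₂) mod p = 10·(14 − 19) mod 17 = 1.
m = m₂ + h·q = 19 + 1·29 = 48.

48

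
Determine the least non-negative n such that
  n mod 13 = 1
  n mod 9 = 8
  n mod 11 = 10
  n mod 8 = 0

7424

The moduli are pairwise coprime; M = 13·9·11·8 = 10296.
M/13 = 792; 792 ≡ 12 (mod 13); 12·12 ≡ 1, so inverse 12.
M/9 = 1144; 1144 ≡ 1 (mod 9), inverse 1.
M/11 = 936; 936 ≡ 1 (mod 11), inverse 1.
M/8 = 1287; 1287 ≡ 7 (mod 8); 7·7 ≡ 1, so inverse 7.
n ≡ 1·792·12 + 8·1144·1 + 10·936·1 + 0·1287·7 = 28016.
28016 mod 10296 = 7424.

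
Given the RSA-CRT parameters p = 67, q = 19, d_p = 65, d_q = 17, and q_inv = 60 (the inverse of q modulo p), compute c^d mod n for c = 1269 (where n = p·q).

318

m₁ = c^(d_p) mod p: c ≡ 63 (mod 67), and 63^65 mod 67 = 50.
m₂ = c^(d_q) mod q: c ≡ 15 (mod 19), and 15^17 mod 19 = 14.
h = q_inv·(m₁ − m₂) mod p = 60·(50 − 14) mod 67 = 16.
m = m₂ + h·q = 14 + 16·19 = 318.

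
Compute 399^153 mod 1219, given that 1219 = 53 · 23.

Mod 53: 399 ≡ 28; by Fermat, exponent reduces to 153 mod 52 = 49; 28^49 ≡ 16 (mod 53).
Mod 23: 399 ≡ 8; by Fermat, exponent reduces to 153 mod 22 = 21; 8^21 ≡ 3 (mod 23).
Combine by CRT: x ≡ 16 (mod 53), x ≡ 3 (mod 23) ⇒ x ≡ 440 (mod 1219).

440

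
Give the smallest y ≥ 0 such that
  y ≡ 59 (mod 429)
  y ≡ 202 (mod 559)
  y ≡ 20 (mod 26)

12500

gcd(429, 559) = 13 and 13 | (202 − 59), so the pair is consistent; merging gives y ≡ 12500 (mod 18447), where 18447 = lcm(429, 559).
gcd(18447, 26) = 13 and 13 | (20 − 12500), so the pair is consistent; merging gives y ≡ 12500 (mod 36894), where 36894 = lcm(18447, 26).
The solution is unique modulo lcm(429, 559, 26) = 36894.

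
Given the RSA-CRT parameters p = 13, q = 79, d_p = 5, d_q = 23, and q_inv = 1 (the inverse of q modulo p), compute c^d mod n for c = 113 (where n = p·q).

m₁ = c^(d_p) mod p: c ≡ 9 (mod 13), and 9^5 mod 13 = 3.
m₂ = c^(d_q) mod q: c ≡ 34 (mod 79), and 34^23 mod 79 = 68.
h = q_inv·(m₁ − m₂) mod p = 1·(3 − 68) mod 13 = 0.
m = m₂ + h·q = 68 + 0·79 = 68.

68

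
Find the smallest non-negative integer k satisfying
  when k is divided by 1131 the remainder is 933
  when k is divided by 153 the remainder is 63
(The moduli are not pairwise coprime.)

13374

gcd(1131, 153) = 3 and 3 | (63 − 933), so the pair is consistent; merging gives k ≡ 13374 (mod 57681), where 57681 = lcm(1131, 153).
The solution is unique modulo lcm(1131, 153) = 57681.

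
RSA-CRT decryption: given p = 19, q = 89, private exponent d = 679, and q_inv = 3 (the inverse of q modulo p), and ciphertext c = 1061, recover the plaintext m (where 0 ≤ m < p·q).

860

d_p = d mod (p−1) = 679 mod 18 = 13; d_q = d mod (q−1) = 63.
m₁ = c^(d_p) mod p: c ≡ 16 (mod 19), and 16^13 mod 19 = 5.
m₂ = c^(d_q) mod q: c ≡ 82 (mod 89), and 82^63 mod 89 = 59.
h = q_inv·(m₁ − m₂) mod p = 3·(5 − 59) mod 19 = 9.
m = m₂ + h·q = 59 + 9·89 = 860.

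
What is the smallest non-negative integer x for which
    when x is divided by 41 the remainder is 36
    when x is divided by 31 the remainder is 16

1225

From x ≡ 36 (mod 41) write x = 36 + 41t. Substituting into x ≡ 16 (mod 31) gives 41t ≡ 11 (mod 31), and since 10⁻¹ ≡ 28 (mod 31), t ≡ 29. Hence x ≡ 36 + 41·29 = 1225 (mod 1271).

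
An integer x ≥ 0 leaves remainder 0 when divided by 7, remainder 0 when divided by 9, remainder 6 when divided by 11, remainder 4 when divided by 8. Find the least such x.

From x ≡ 0 (mod 7) write x = 0 + 7t. Substituting into x ≡ 0 (mod 9) gives 7t ≡ 0 (mod 9), and since 7⁻¹ ≡ 4 (mod 9), t ≡ 0. Hence x ≡ 0 + 7·0 = 0 (mod 63).
From x ≡ 0 (mod 63) write x = 0 + 63t. Substituting into x ≡ 6 (mod 11) gives 63t ≡ 6 (mod 11), and since 8⁻¹ ≡ 7 (mod 11), t ≡ 9. Hence x ≡ 0 + 63·9 = 567 (mod 693).
From x ≡ 567 (mod 693) write x = 567 + 693t. Substituting into x ≡ 4 (mod 8) gives 693t ≡ 5 (mod 8), and since 5⁻¹ ≡ 5 (mod 8), t ≡ 1. Hence x ≡ 567 + 693·1 = 1260 (mod 5544).

1260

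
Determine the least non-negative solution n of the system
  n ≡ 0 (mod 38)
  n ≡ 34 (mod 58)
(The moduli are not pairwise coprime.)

266

gcd(38, 58) = 2 and 2 | (34 − 0), so the pair is consistent; merging gives n ≡ 266 (mod 1102), where 1102 = lcm(38, 58).
The solution is unique modulo lcm(38, 58) = 1102.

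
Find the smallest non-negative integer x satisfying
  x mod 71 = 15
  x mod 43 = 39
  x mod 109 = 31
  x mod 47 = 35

10844768

From x ≡ 15 (mod 71) write x = 15 + 71t. Substituting into x ≡ 39 (mod 43) gives 71t ≡ 24 (mod 43), and since 28⁻¹ ≡ 20 (mod 43), t ≡ 7. Hence x ≡ 15 + 71·7 = 512 (mod 3053).
From x ≡ 512 (mod 3053) write x = 512 + 3053t. Substituting into x ≡ 31 (mod 109) gives 3053t ≡ 64 (mod 109), and since 1⁻¹ ≡ 1 (mod 109), t ≡ 64. Hence x ≡ 512 + 3053·64 = 195904 (mod 332777).
From x ≡ 195904 (mod 332777) write x = 195904 + 332777t. Substituting into x ≡ 35 (mod 47) gives 332777t ≡ 27 (mod 47), and since 17⁻¹ ≡ 36 (mod 47), t ≡ 32. Hence x ≡ 195904 + 332777·32 = 10844768 (mod 15640519).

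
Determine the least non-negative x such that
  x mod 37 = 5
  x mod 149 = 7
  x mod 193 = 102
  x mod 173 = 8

The moduli are pairwise coprime; N = 37·149·193·173 = 184073557.
N/37 = 4974961; 4974961 ≡ 15 (mod 37); 15·5 ≡ 1, so inverse 5.
N/149 = 1235393; 1235393 ≡ 34 (mod 149); 34·57 ≡ 1, so inverse 57.
N/193 = 953749; 953749 ≡ 136 (mod 193); 136·44 ≡ 1, so inverse 44.
N/173 = 1064009; 1064009 ≡ 59 (mod 173); 59·44 ≡ 1, so inverse 44.
x ≡ 5·4974961·5 + 7·1235393·57 + 102·953749·44 + 8·1064009·44 = 5272252512.
5272252512 mod 184073557 = 118192916.

118192916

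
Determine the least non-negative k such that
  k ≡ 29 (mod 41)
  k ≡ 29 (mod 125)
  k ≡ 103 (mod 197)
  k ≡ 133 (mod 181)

The moduli are pairwise coprime; N = 41·125·197·181 = 182742125.
N/41 = 4457125; 4457125 ≡ 15 (mod 41); 15·11 ≡ 1, so inverse 11.
N/125 = 1461937; 1461937 ≡ 62 (mod 125); 62·123 ≡ 1, so inverse 123.
N/197 = 927625; 927625 ≡ 149 (mod 197); 149·119 ≡ 1, so inverse 119.
N/181 = 1009625; 1009625 ≡ 7 (mod 181); 7·26 ≡ 1, so inverse 26.
k ≡ 29·4457125·11 + 29·1461937·123 + 103·927625·119 + 133·1009625·26 = 21497735029.
21497735029 mod 182742125 = 116906404.

116906404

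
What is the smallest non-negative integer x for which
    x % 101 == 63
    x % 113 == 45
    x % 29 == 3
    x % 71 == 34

The moduli are pairwise coprime; N = 101·113·29·71 = 23499367.
N/101 = 232667; 232667 ≡ 64 (mod 101); 64·30 ≡ 1, so inverse 30.
N/113 = 207959; 207959 ≡ 39 (mod 113); 39·29 ≡ 1, so inverse 29.
N/29 = 810323; 810323 ≡ 5 (mod 29); 5·6 ≡ 1, so inverse 6.
N/71 = 330977; 330977 ≡ 46 (mod 71); 46·17 ≡ 1, so inverse 17.
x ≡ 63·232667·30 + 45·207959·29 + 3·810323·6 + 34·330977·17 = 917017645.
917017645 mod 23499367 = 542332.

542332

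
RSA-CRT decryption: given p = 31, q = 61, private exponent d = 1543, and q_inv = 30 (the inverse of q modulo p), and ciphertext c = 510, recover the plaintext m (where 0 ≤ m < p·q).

d_p = d mod (p−1) = 1543 mod 30 = 13; d_q = d mod (q−1) = 43.
m₁ = c^(d_p) mod p: c ≡ 14 (mod 31), and 14^13 mod 31 = 28.
m₂ = c^(d_q) mod q: c ≡ 22 (mod 61), and 22^43 mod 61 = 15.
h = q_inv·(m₁ − m₂) mod p = 30·(28 − 15) mod 31 = 18.
m = m₂ + h·q = 15 + 18·61 = 1113.

1113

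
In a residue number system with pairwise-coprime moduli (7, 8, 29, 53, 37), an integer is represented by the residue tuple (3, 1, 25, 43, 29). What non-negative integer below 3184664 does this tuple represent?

685121

From x ≡ 3 (mod 7) write x = 3 + 7t. Substituting into x ≡ 1 (mod 8) gives 7t ≡ 6 (mod 8), and since 7⁻¹ ≡ 7 (mod 8), t ≡ 2. Hence x ≡ 3 + 7·2 = 17 (mod 56).
From x ≡ 17 (mod 56) write x = 17 + 56t. Substituting into x ≡ 25 (mod 29) gives 56t ≡ 8 (mod 29), and since 27⁻¹ ≡ 14 (mod 29), t ≡ 25. Hence x ≡ 17 + 56·25 = 1417 (mod 1624).
From x ≡ 1417 (mod 1624) write x = 1417 + 1624t. Substituting into x ≡ 43 (mod 53) gives 1624t ≡ 4 (mod 53), and since 34⁻¹ ≡ 39 (mod 53), t ≡ 50. Hence x ≡ 1417 + 1624·50 = 82617 (mod 86072).
From x ≡ 82617 (mod 86072) write x = 82617 + 86072t. Substituting into x ≡ 29 (mod 37) gives 86072t ≡ 33 (mod 37), and since 10⁻¹ ≡ 26 (mod 37), t ≡ 7. Hence x ≡ 82617 + 86072·7 = 685121 (mod 3184664).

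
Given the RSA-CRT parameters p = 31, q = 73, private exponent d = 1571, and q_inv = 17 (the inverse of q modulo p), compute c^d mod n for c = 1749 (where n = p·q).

d_p = d mod (p−1) = 1571 mod 30 = 11; d_q = d mod (q−1) = 59.
m₁ = c^(d_p) mod p: c ≡ 13 (mod 31), and 13^11 mod 31 = 3.
m₂ = c^(d_q) mod q: c ≡ 70 (mod 73), and 70^59 mod 73 = 24.
h = q_inv·(m₁ − m₂) mod p = 17·(3 − 24) mod 31 = 15.
m = m₂ + h·q = 24 + 15·73 = 1119.

1119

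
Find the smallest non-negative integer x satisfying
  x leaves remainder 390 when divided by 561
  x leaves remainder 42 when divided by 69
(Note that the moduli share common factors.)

gcd(561, 69) = 3 and 3 | (42 − 390), so the pair is consistent; merging gives x ≡ 8805 (mod 12903), where 12903 = lcm(561, 69).
The solution is unique modulo lcm(561, 69) = 12903.

8805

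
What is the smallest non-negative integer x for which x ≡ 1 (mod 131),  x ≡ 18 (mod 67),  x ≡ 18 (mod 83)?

The moduli are pairwise coprime; N = 131·67·83 = 728491.
N/131 = 5561; 5561 ≡ 59 (mod 131); 59·20 ≡ 1, so inverse 20.
N/67 = 10873; 10873 ≡ 19 (mod 67); 19·60 ≡ 1, so inverse 60.
N/83 = 8777; 8777 ≡ 62 (mod 83); 62·79 ≡ 1, so inverse 79.
x ≡ 1·5561·20 + 18·10873·60 + 18·8777·79 = 24334954.
24334954 mod 728491 = 294751.

294751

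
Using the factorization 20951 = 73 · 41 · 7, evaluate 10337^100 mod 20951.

1969

Mod 73: 10337 ≡ 44; by Fermat, exponent reduces to 100 mod 72 = 28; 44^28 ≡ 71 (mod 73).
Mod 41: 10337 ≡ 5; by Fermat, exponent reduces to 100 mod 40 = 20; 5^20 ≡ 1 (mod 41).
Mod 7: 10337 ≡ 5; by Fermat, exponent reduces to 100 mod 6 = 4; 5^4 ≡ 2 (mod 7).
Combine by CRT: x ≡ 71 (mod 73), x ≡ 1 (mod 41), x ≡ 2 (mod 7) ⇒ x ≡ 1969 (mod 20951).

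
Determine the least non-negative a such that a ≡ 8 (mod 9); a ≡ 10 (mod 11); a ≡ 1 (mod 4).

From a ≡ 8 (mod 9) write a = 8 + 9t. Substituting into a ≡ 10 (mod 11) gives 9t ≡ 2 (mod 11), and since 9⁻¹ ≡ 5 (mod 11), t ≡ 10. Hence a ≡ 8 + 9·10 = 98 (mod 99).
From a ≡ 98 (mod 99) write a = 98 + 99t. Substituting into a ≡ 1 (mod 4) gives 99t ≡ 3 (mod 4), and since 3⁻¹ ≡ 3 (mod 4), t ≡ 1. Hence a ≡ 98 + 99·1 = 197 (mod 396).

197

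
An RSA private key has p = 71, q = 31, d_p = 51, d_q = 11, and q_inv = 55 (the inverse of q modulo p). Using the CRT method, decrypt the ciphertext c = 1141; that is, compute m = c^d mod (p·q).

5

m₁ = c^(d_p) mod p: c ≡ 5 (mod 71), and 5^51 mod 71 = 5.
m₂ = c^(d_q) mod q: c ≡ 25 (mod 31), and 25^11 mod 31 = 5.
h = q_inv·(m₁ − m₂) mod p = 55·(5 − 5) mod 71 = 0.
m = m₂ + h·q = 5 + 0·31 = 5.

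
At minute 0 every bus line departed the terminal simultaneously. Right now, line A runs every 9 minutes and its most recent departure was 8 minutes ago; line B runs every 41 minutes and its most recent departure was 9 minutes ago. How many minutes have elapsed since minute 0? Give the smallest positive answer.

Combine the congruences pairwise.
From t ≡ 8 (mod 9) write t = 8 + 9s. Substituting into t ≡ 9 (mod 41) gives 9s ≡ 1 (mod 41), and since 9⁻¹ ≡ 32 (mod 41), s ≡ 32. Hence t ≡ 8 + 9·32 = 296 (mod 369).

296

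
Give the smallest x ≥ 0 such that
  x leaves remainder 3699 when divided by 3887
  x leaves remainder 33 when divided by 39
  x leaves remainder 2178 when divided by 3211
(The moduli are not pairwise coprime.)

50343

gcd(3887, 39) = 13 and 13 | (33 − 3699), so the pair is consistent; merging gives x ≡ 3699 (mod 11661), where 11661 = lcm(3887, 39).
gcd(11661, 3211) = 169 and 169 | (2178 − 3699), so the pair is consistent; merging gives x ≡ 50343 (mod 221559), where 221559 = lcm(11661, 3211).
The solution is unique modulo lcm(3887, 39, 3211) = 221559.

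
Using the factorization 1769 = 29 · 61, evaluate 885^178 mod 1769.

187

Mod 29: 885 ≡ 15; by Fermat, exponent reduces to 178 mod 28 = 10; 15^10 ≡ 13 (mod 29).
Mod 61: 885 ≡ 31; by Fermat, exponent reduces to 178 mod 60 = 58; 31^58 ≡ 4 (mod 61).
Combine by CRT: x ≡ 13 (mod 29), x ≡ 4 (mod 61) ⇒ x ≡ 187 (mod 1769).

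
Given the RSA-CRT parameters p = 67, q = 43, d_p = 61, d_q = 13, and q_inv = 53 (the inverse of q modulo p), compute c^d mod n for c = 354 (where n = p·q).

2489

m₁ = c^(d_p) mod p: c ≡ 19 (mod 67), and 19^61 mod 67 = 10.
m₂ = c^(d_q) mod q: c ≡ 10 (mod 43), and 10^13 mod 43 = 38.
h = q_inv·(m₁ − m₂) mod p = 53·(10 − 38) mod 67 = 57.
m = m₂ + h·q = 38 + 57·43 = 2489.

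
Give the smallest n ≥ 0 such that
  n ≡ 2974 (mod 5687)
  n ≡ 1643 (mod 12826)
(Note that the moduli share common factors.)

gcd(5687, 12826) = 121 and 121 | (1643 − 2974), so the pair is consistent; merging gives n ≡ 565987 (mod 602822), where 602822 = lcm(5687, 12826).
The solution is unique modulo lcm(5687, 12826) = 602822.

565987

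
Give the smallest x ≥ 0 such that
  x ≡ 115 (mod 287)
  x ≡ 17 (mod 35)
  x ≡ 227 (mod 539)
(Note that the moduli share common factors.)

Combine the congruences pairwise.
gcd(287, 35) = 7 and 7 | (17 − 115), so the pair is consistent; merging gives x ≡ 402 (mod 1435), where 1435 = lcm(287, 35).
gcd(1435, 539) = 7 and 7 | (227 − 402), so the pair is consistent; merging gives x ≡ 108027 (mod 110495), where 110495 = lcm(1435, 539).
The solution is unique modulo lcm(287, 35, 539) = 110495.

108027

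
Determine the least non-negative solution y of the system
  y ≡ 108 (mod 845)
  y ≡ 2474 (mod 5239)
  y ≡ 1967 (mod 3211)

Combine the congruences pairwise.
gcd(845, 5239) = 169 and 169 | (2474 − 108), so the pair is consistent; merging gives y ≡ 7713 (mod 26195), where 26195 = lcm(845, 5239).
gcd(26195, 3211) = 169 and 169 | (1967 − 7713), so the pair is consistent; merging gives y ≡ 374443 (mod 497705), where 497705 = lcm(26195, 3211).
The solution is unique modulo lcm(845, 5239, 3211) = 497705.

374443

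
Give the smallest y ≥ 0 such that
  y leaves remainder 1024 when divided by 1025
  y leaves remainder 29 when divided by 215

8199

gcd(1025, 215) = 5 and 5 | (29 − 1024), so the pair is consistent; merging gives y ≡ 8199 (mod 44075), where 44075 = lcm(1025, 215).
The solution is unique modulo lcm(1025, 215) = 44075.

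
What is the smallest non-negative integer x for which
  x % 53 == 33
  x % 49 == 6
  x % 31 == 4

4220

The moduli are pairwise coprime; N = 53·49·31 = 80507.
N/53 = 1519; 1519 ≡ 35 (mod 53); 35·50 ≡ 1, so inverse 50.
N/49 = 1643; 1643 ≡ 26 (mod 49); 26·17 ≡ 1, so inverse 17.
N/31 = 2597; 2597 ≡ 24 (mod 31); 24·22 ≡ 1, so inverse 22.
x ≡ 33·1519·50 + 6·1643·17 + 4·2597·22 = 2902472.
2902472 mod 80507 = 4220.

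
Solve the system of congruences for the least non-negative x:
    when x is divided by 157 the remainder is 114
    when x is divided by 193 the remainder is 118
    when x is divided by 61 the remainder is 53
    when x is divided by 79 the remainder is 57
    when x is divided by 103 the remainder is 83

2151061353

From x ≡ 114 (mod 157) write x = 114 + 157t. Substituting into x ≡ 118 (mod 193) gives 157t ≡ 4 (mod 193), and since 157⁻¹ ≡ 134 (mod 193), t ≡ 150. Hence x ≡ 114 + 157·150 = 23664 (mod 30301).
From x ≡ 23664 (mod 30301) write x = 23664 + 30301t. Substituting into x ≡ 53 (mod 61) gives 30301t ≡ 57 (mod 61), and since 45⁻¹ ≡ 19 (mod 61), t ≡ 46. Hence x ≡ 23664 + 30301·46 = 1417510 (mod 1848361).
From x ≡ 1417510 (mod 1848361) write x = 1417510 + 1848361t. Substituting into x ≡ 57 (mod 79) gives 1848361t ≡ 44 (mod 79), and since 77⁻¹ ≡ 39 (mod 79), t ≡ 57. Hence x ≡ 1417510 + 1848361·57 = 106774087 (mod 146020519).
From x ≡ 106774087 (mod 146020519) write x = 106774087 + 146020519t. Substituting into x ≡ 83 (mod 103) gives 146020519t ≡ 19 (mod 103), and since 97⁻¹ ≡ 17 (mod 103), t ≡ 14. Hence x ≡ 106774087 + 146020519·14 = 2151061353 (mod 15040113457).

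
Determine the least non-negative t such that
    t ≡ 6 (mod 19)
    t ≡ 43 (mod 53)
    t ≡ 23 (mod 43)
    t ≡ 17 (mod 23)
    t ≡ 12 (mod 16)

From t ≡ 6 (mod 19) write t = 6 + 19s. Substituting into t ≡ 43 (mod 53) gives 19s ≡ 37 (mod 53), and since 19⁻¹ ≡ 14 (mod 53), s ≡ 41. Hence t ≡ 6 + 19·41 = 785 (mod 1007).
From t ≡ 785 (mod 1007) write t = 785 + 1007s. Substituting into t ≡ 23 (mod 43) gives 1007s ≡ 12 (mod 43), and since 18⁻¹ ≡ 12 (mod 43), s ≡ 15. Hence t ≡ 785 + 1007·15 = 15890 (mod 43301).
From t ≡ 15890 (mod 43301) write t = 15890 + 43301s. Substituting into t ≡ 17 (mod 23) gives 43301s ≡ 20 (mod 23), and since 15⁻¹ ≡ 20 (mod 23), s ≡ 9. Hence t ≡ 15890 + 43301·9 = 405599 (mod 995923).
From t ≡ 405599 (mod 995923) write t = 405599 + 995923s. Substituting into t ≡ 12 (mod 16) gives 995923s ≡ 13 (mod 16), and since 3⁻¹ ≡ 11 (mod 16), s ≡ 15. Hence t ≡ 405599 + 995923·15 = 15344444 (mod 15934768).

15344444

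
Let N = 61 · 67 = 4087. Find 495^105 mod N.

1087

Mod 61: 495 ≡ 7; by Fermat, exponent reduces to 105 mod 60 = 45; 7^45 ≡ 50 (mod 61).
Mod 67: 495 ≡ 26; by Fermat, exponent reduces to 105 mod 66 = 39; 26^39 ≡ 15 (mod 67).
Combine by CRT: x ≡ 50 (mod 61), x ≡ 15 (mod 67) ⇒ x ≡ 1087 (mod 4087).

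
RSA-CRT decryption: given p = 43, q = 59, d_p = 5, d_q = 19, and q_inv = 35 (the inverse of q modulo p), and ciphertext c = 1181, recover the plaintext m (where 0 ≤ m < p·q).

886

m₁ = c^(d_p) mod p: c ≡ 20 (mod 43), and 20^5 mod 43 = 26.
m₂ = c^(d_q) mod q: c ≡ 1 (mod 59), and 1^19 mod 59 = 1.
h = q_inv·(m₁ − m₂) mod p = 35·(26 − 1) mod 43 = 15.
m = m₂ + h·q = 1 + 15·59 = 886.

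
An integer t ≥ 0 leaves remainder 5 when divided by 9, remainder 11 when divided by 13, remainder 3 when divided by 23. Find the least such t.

Combine the congruences pairwise.
From t ≡ 5 (mod 9) write t = 5 + 9s. Substituting into t ≡ 11 (mod 13) gives 9s ≡ 6 (mod 13), and since 9⁻¹ ≡ 3 (mod 13), s ≡ 5. Hence t ≡ 5 + 9·5 = 50 (mod 117).
From t ≡ 50 (mod 117) write t = 50 + 117s. Substituting into t ≡ 3 (mod 23) gives 117s ≡ 22 (mod 23), and since 2⁻¹ ≡ 12 (mod 23), s ≡ 11. Hence t ≡ 50 + 117·11 = 1337 (mod 2691).

1337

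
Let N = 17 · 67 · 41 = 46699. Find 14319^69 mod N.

6474

Mod 17: 14319 ≡ 5; by Fermat, exponent reduces to 69 mod 16 = 5; 5^5 ≡ 14 (mod 17).
Mod 67: 14319 ≡ 48; by Fermat, exponent reduces to 69 mod 66 = 3; 48^3 ≡ 42 (mod 67).
Mod 41: 14319 ≡ 10; by Fermat, exponent reduces to 69 mod 40 = 29; 10^29 ≡ 37 (mod 41).
Combine by CRT: x ≡ 14 (mod 17), x ≡ 42 (mod 67), x ≡ 37 (mod 41) ⇒ x ≡ 6474 (mod 46699).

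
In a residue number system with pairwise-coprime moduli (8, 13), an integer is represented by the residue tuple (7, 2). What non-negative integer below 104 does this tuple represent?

From x ≡ 7 (mod 8) write x = 7 + 8t. Substituting into x ≡ 2 (mod 13) gives 8t ≡ 8 (mod 13), and since 8⁻¹ ≡ 5 (mod 13), t ≡ 1. Hence x ≡ 7 + 8·1 = 15 (mod 104).

15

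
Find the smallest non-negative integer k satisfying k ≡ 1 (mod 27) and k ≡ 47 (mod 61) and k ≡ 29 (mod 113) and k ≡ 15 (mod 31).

3473875

The moduli are pairwise coprime; N = 27·61·113·31 = 5769441.
N/27 = 213683; 213683 ≡ 5 (mod 27); 5·11 ≡ 1, so inverse 11.
N/61 = 94581; 94581 ≡ 31 (mod 61); 31·2 ≡ 1, so inverse 2.
N/113 = 51057; 51057 ≡ 94 (mod 113); 94·107 ≡ 1, so inverse 107.
N/31 = 186111; 186111 ≡ 18 (mod 31); 18·19 ≡ 1, so inverse 19.
k ≡ 1·213683·11 + 47·94581·2 + 29·51057·107 + 15·186111·19 = 222712633.
222712633 mod 5769441 = 3473875.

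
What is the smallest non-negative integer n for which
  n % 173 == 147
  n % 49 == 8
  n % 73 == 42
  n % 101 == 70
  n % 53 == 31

2761770936

The moduli are pairwise coprime; M = 173·49·73·101·53 = 3312548813.
M/173 = 19147681; 19147681 ≡ 41 (mod 173); 41·38 ≡ 1, so inverse 38.
M/49 = 67603037; 67603037 ≡ 40 (mod 49); 40·38 ≡ 1, so inverse 38.
M/73 = 45377381; 45377381 ≡ 70 (mod 73); 70·24 ≡ 1, so inverse 24.
M/101 = 32797513; 32797513 ≡ 86 (mod 101); 86·74 ≡ 1, so inverse 74.
M/53 = 62500921; 62500921 ≡ 35 (mod 53); 35·50 ≡ 1, so inverse 50.
n ≡ 147·19147681·38 + 8·67603037·38 + 42·45377381·24 + 70·32797513·74 + 31·62500921·50 = 440018214252.
440018214252 mod 3312548813 = 2761770936.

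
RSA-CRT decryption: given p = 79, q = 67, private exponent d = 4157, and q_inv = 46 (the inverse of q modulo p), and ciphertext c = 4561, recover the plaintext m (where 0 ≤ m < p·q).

2506

d_p = d mod (p−1) = 4157 mod 78 = 23; d_q = d mod (q−1) = 65.
m₁ = c^(d_p) mod p: c ≡ 58 (mod 79), and 58^23 mod 79 = 57.
m₂ = c^(d_q) mod q: c ≡ 5 (mod 67), and 5^65 mod 67 = 27.
h = q_inv·(m₁ − m₂) mod p = 46·(57 − 27) mod 79 = 37.
m = m₂ + h·q = 27 + 37·67 = 2506.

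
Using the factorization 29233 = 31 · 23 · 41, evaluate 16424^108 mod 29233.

11874

Mod 31: 16424 ≡ 25; by Fermat, exponent reduces to 108 mod 30 = 18; 25^18 ≡ 1 (mod 31).
Mod 23: 16424 ≡ 2; by Fermat, exponent reduces to 108 mod 22 = 20; 2^20 ≡ 6 (mod 23).
Mod 41: 16424 ≡ 24; by Fermat, exponent reduces to 108 mod 40 = 28; 24^28 ≡ 25 (mod 41).
Combine by CRT: x ≡ 1 (mod 31), x ≡ 6 (mod 23), x ≡ 25 (mod 41) ⇒ x ≡ 11874 (mod 29233).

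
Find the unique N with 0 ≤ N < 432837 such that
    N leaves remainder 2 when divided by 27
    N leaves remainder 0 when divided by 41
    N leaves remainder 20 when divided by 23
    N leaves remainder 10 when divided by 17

328943

From N ≡ 2 (mod 27) write N = 2 + 27t. Substituting into N ≡ 0 (mod 41) gives 27t ≡ 39 (mod 41), and since 27⁻¹ ≡ 38 (mod 41), t ≡ 6. Hence N ≡ 2 + 27·6 = 164 (mod 1107).
From N ≡ 164 (mod 1107) write N = 164 + 1107t. Substituting into N ≡ 20 (mod 23) gives 1107t ≡ 17 (mod 23), and since 3⁻¹ ≡ 8 (mod 23), t ≡ 21. Hence N ≡ 164 + 1107·21 = 23411 (mod 25461).
From N ≡ 23411 (mod 25461) write N = 23411 + 25461t. Substituting into N ≡ 10 (mod 17) gives 25461t ≡ 8 (mod 17), and since 12⁻¹ ≡ 10 (mod 17), t ≡ 12. Hence N ≡ 23411 + 25461·12 = 328943 (mod 432837).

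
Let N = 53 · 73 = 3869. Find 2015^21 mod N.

Mod 53: 2015 ≡ 1; 1^21 ≡ 1 (mod 53).
Mod 73: 2015 ≡ 44; 44^21 ≡ 43 (mod 73).
Combine by CRT: x ≡ 1 (mod 53), x ≡ 43 (mod 73) ⇒ x ≡ 2598 (mod 3869).

2598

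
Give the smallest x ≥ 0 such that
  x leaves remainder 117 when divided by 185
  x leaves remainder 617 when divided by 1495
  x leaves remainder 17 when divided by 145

Combine the congruences pairwise.
gcd(185, 1495) = 5 and 5 | (617 − 117), so the pair is consistent; merging gives x ≡ 24537 (mod 55315), where 55315 = lcm(185, 1495).
gcd(55315, 145) = 5 and 5 | (17 − 24537), so the pair is consistent; merging gives x ≡ 356427 (mod 1604135), where 1604135 = lcm(55315, 145).
The solution is unique modulo lcm(185, 1495, 145) = 1604135.

356427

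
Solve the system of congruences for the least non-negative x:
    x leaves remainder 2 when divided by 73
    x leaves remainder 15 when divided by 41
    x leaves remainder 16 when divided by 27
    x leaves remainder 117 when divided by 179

5398936

The moduli are pairwise coprime; N = 73·41·27·179 = 14465169.
N/73 = 198153; 198153 ≡ 31 (mod 73); 31·33 ≡ 1, so inverse 33.
N/41 = 352809; 352809 ≡ 4 (mod 41); 4·31 ≡ 1, so inverse 31.
N/27 = 535747; 535747 ≡ 13 (mod 27); 13·25 ≡ 1, so inverse 25.
N/179 = 80811; 80811 ≡ 82 (mod 179); 82·155 ≡ 1, so inverse 155.
x ≡ 2·198153·33 + 15·352809·31 + 16·535747·25 + 117·80811·155 = 1856940568.
1856940568 mod 14465169 = 5398936.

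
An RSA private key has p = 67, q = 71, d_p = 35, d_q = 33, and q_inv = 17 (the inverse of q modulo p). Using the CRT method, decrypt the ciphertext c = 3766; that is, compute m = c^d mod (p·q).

3345

m₁ = c^(d_p) mod p: c ≡ 14 (mod 67), and 14^35 mod 67 = 62.
m₂ = c^(d_q) mod q: c ≡ 3 (mod 71), and 3^33 mod 71 = 8.
h = q_inv·(m₁ − m₂) mod p = 17·(62 − 8) mod 67 = 47.
m = m₂ + h·q = 8 + 47·71 = 3345.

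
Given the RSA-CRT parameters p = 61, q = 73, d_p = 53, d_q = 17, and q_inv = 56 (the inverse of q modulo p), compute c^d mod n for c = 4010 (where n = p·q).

m₁ = c^(d_p) mod p: c ≡ 45 (mod 61), and 45^53 mod 61 = 4.
m₂ = c^(d_q) mod q: c ≡ 68 (mod 73), and 68^17 mod 73 = 53.
h = q_inv·(m₁ − m₂) mod p = 56·(4 − 53) mod 61 = 1.
m = m₂ + h·q = 53 + 1·73 = 126.

126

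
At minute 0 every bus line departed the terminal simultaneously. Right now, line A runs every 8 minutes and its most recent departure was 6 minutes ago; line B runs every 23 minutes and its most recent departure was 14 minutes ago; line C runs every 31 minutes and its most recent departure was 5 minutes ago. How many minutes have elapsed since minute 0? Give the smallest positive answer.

3694

From t ≡ 6 (mod 8) write t = 6 + 8s. Substituting into t ≡ 14 (mod 23) gives 8s ≡ 8 (mod 23), and since 8⁻¹ ≡ 3 (mod 23), s ≡ 1. Hence t ≡ 6 + 8·1 = 14 (mod 184).
From t ≡ 14 (mod 184) write t = 14 + 184s. Substituting into t ≡ 5 (mod 31) gives 184s ≡ 22 (mod 31), and since 29⁻¹ ≡ 15 (mod 31), s ≡ 20. Hence t ≡ 14 + 184·20 = 3694 (mod 5704).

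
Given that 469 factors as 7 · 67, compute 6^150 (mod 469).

22

Mod 7: 6 ≡ 6; since 6 | 150, by Fermat 6^150 ≡ 1 (mod 7).
Mod 67: 6 ≡ 6; by Fermat, exponent reduces to 150 mod 66 = 18; 6^18 ≡ 22 (mod 67).
Combine by CRT: x ≡ 1 (mod 7), x ≡ 22 (mod 67) ⇒ x ≡ 22 (mod 469).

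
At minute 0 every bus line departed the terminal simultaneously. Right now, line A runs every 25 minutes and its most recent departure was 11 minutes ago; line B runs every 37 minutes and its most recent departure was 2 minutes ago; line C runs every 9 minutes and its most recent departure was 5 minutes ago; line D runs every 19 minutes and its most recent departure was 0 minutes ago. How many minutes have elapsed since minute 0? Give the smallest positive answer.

102011

Combine the congruences pairwise.
From t ≡ 11 (mod 25) write t = 11 + 25s. Substituting into t ≡ 2 (mod 37) gives 25s ≡ 28 (mod 37), and since 25⁻¹ ≡ 3 (mod 37), s ≡ 10. Hence t ≡ 11 + 25·10 = 261 (mod 925).
From t ≡ 261 (mod 925) write t = 261 + 925s. Substituting into t ≡ 5 (mod 9) gives 925s ≡ 5 (mod 9), and since 7⁻¹ ≡ 4 (mod 9), s ≡ 2. Hence t ≡ 261 + 925·2 = 2111 (mod 8325).
From t ≡ 2111 (mod 8325) write t = 2111 + 8325s. Substituting into t ≡ 0 (mod 19) gives 8325s ≡ 17 (mod 19), and since 3⁻¹ ≡ 13 (mod 19), s ≡ 12. Hence t ≡ 2111 + 8325·12 = 102011 (mod 158175).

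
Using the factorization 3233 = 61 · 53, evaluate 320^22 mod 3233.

Mod 61: 320 ≡ 15; 15^22 ≡ 22 (mod 61).
Mod 53: 320 ≡ 2; 2^22 ≡ 43 (mod 53).
Combine by CRT: x ≡ 22 (mod 61), x ≡ 43 (mod 53) ⇒ x ≡ 3011 (mod 3233).

3011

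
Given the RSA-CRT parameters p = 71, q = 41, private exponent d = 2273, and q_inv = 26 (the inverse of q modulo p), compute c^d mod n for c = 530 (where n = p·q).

d_p = d mod (p−1) = 2273 mod 70 = 33; d_q = d mod (q−1) = 33.
m₁ = c^(d_p) mod p: c ≡ 33 (mod 71), and 33^33 mod 71 = 68.
m₂ = c^(d_q) mod q: c ≡ 38 (mod 41), and 38^33 mod 41 = 38.
h = q_inv·(m₁ − m₂) mod p = 26·(68 − 38) mod 71 = 70.
m = m₂ + h·q = 38 + 70·41 = 2908.

2908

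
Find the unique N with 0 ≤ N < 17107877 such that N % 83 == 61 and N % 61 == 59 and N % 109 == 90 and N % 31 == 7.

12805301

From N ≡ 61 (mod 83) write N = 61 + 83t. Substituting into N ≡ 59 (mod 61) gives 83t ≡ 59 (mod 61), and since 22⁻¹ ≡ 25 (mod 61), t ≡ 11. Hence N ≡ 61 + 83·11 = 974 (mod 5063).
From N ≡ 974 (mod 5063) write N = 974 + 5063t. Substituting into N ≡ 90 (mod 109) gives 5063t ≡ 97 (mod 109), and since 49⁻¹ ≡ 89 (mod 109), t ≡ 22. Hence N ≡ 974 + 5063·22 = 112360 (mod 551867).
From N ≡ 112360 (mod 551867) write N = 112360 + 551867t. Substituting into N ≡ 7 (mod 31) gives 551867t ≡ 22 (mod 31), and since 5⁻¹ ≡ 25 (mod 31), t ≡ 23. Hence N ≡ 112360 + 551867·23 = 12805301 (mod 17107877).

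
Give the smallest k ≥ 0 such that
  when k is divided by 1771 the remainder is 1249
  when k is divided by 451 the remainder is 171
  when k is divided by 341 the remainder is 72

180120

Combine the congruences pairwise.
gcd(1771, 451) = 11 and 11 | (171 − 1249), so the pair is consistent; merging gives k ≡ 34898 (mod 72611), where 72611 = lcm(1771, 451).
gcd(72611, 341) = 11 and 11 | (72 − 34898), so the pair is consistent; merging gives k ≡ 180120 (mod 2250941), where 2250941 = lcm(72611, 341).
The solution is unique modulo lcm(1771, 451, 341) = 2250941.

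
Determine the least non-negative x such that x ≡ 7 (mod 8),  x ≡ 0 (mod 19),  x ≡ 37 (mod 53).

4807

Combine the congruences pairwise.
From x ≡ 7 (mod 8) write x = 7 + 8t. Substituting into x ≡ 0 (mod 19) gives 8t ≡ 12 (mod 19), and since 8⁻¹ ≡ 12 (mod 19), t ≡ 11. Hence x ≡ 7 + 8·11 = 95 (mod 152).
From x ≡ 95 (mod 152) write x = 95 + 152t. Substituting into x ≡ 37 (mod 53) gives 152t ≡ 48 (mod 53), and since 46⁻¹ ≡ 15 (mod 53), t ≡ 31. Hence x ≡ 95 + 152·31 = 4807 (mod 8056).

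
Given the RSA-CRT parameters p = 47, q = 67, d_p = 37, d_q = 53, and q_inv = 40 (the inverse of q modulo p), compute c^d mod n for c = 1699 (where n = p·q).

598

m₁ = c^(d_p) mod p: c ≡ 7 (mod 47), and 7^37 mod 47 = 34.
m₂ = c^(d_q) mod q: c ≡ 24 (mod 67), and 24^53 mod 67 = 62.
h = q_inv·(m₁ − m₂) mod p = 40·(34 − 62) mod 47 = 8.
m = m₂ + h·q = 62 + 8·67 = 598.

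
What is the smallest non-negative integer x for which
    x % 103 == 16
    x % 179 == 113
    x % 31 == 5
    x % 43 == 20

11699374

Combine the congruences pairwise.
From x ≡ 16 (mod 103) write x = 16 + 103t. Substituting into x ≡ 113 (mod 179) gives 103t ≡ 97 (mod 179), and since 103⁻¹ ≡ 73 (mod 179), t ≡ 100. Hence x ≡ 16 + 103·100 = 10316 (mod 18437).
From x ≡ 10316 (mod 18437) write x = 10316 + 18437t. Substituting into x ≡ 5 (mod 31) gives 18437t ≡ 12 (mod 31), and since 23⁻¹ ≡ 27 (mod 31), t ≡ 14. Hence x ≡ 10316 + 18437·14 = 268434 (mod 571547).
From x ≡ 268434 (mod 571547) write x = 268434 + 571547t. Substituting into x ≡ 20 (mod 43) gives 571547t ≡ 35 (mod 43), and since 34⁻¹ ≡ 19 (mod 43), t ≡ 20. Hence x ≡ 268434 + 571547·20 = 11699374 (mod 24576521).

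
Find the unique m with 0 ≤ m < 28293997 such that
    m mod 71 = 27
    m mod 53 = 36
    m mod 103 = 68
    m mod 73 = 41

Combine the congruences pairwise.
From m ≡ 27 (mod 71) write m = 27 + 71t. Substituting into m ≡ 36 (mod 53) gives 71t ≡ 9 (mod 53), and since 18⁻¹ ≡ 3 (mod 53), t ≡ 27. Hence m ≡ 27 + 71·27 = 1944 (mod 3763).
From m ≡ 1944 (mod 3763) write m = 1944 + 3763t. Substituting into m ≡ 68 (mod 103) gives 3763t ≡ 81 (mod 103), and since 55⁻¹ ≡ 15 (mod 103), t ≡ 82. Hence m ≡ 1944 + 3763·82 = 310510 (mod 387589).
From m ≡ 310510 (mod 387589) write m = 310510 + 387589t. Substituting into m ≡ 41 (mod 73) gives 387589t ≡ 0 (mod 73), and since 32⁻¹ ≡ 16 (mod 73), t ≡ 0. Hence m ≡ 310510 + 387589·0 = 310510 (mod 28293997).

310510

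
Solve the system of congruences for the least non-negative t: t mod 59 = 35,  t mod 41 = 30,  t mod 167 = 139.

From t ≡ 35 (mod 59) write t = 35 + 59s. Substituting into t ≡ 30 (mod 41) gives 59s ≡ 36 (mod 41), and since 18⁻¹ ≡ 16 (mod 41), s ≡ 2. Hence t ≡ 35 + 59·2 = 153 (mod 2419).
From t ≡ 153 (mod 2419) write t = 153 + 2419s. Substituting into t ≡ 139 (mod 167) gives 2419s ≡ 153 (mod 167), and since 81⁻¹ ≡ 33 (mod 167), s ≡ 39. Hence t ≡ 153 + 2419·39 = 94494 (mod 403973).

94494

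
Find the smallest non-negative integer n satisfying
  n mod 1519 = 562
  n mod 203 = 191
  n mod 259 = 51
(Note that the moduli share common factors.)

gcd(1519, 203) = 7 and 7 | (191 − 562), so the pair is consistent; merging gives n ≡ 29423 (mod 44051), where 44051 = lcm(1519, 203).
gcd(44051, 259) = 7 and 7 | (51 − 29423), so the pair is consistent; merging gives n ≡ 1439055 (mod 1629887), where 1629887 = lcm(44051, 259).
The solution is unique modulo lcm(1519, 203, 259) = 1629887.

1439055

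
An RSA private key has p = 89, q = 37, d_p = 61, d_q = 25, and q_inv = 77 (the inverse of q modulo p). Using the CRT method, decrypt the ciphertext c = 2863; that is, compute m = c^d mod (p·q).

m₁ = c^(d_p) mod p: c ≡ 15 (mod 89), and 15^61 mod 89 = 54.
m₂ = c^(d_q) mod q: c ≡ 14 (mod 37), and 14^25 mod 37 = 14.
h = q_inv·(m₁ − m₂) mod p = 77·(54 − 14) mod 89 = 54.
m = m₂ + h·q = 14 + 54·37 = 2012.

2012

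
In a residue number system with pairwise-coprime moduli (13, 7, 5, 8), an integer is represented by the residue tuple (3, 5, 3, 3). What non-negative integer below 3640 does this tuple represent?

The moduli are pairwise coprime; N = 13·7·5·8 = 3640.
N/13 = 280; 280 ≡ 7 (mod 13); 7·2 ≡ 1, so inverse 2.
N/7 = 520; 520 ≡ 2 (mod 7); 2·4 ≡ 1, so inverse 4.
N/5 = 728; 728 ≡ 3 (mod 5); 3·2 ≡ 1, so inverse 2.
N/8 = 455; 455 ≡ 7 (mod 8); 7·7 ≡ 1, so inverse 7.
x ≡ 3·280·2 + 5·520·4 + 3·728·2 + 3·455·7 = 26003.
26003 mod 3640 = 523.

523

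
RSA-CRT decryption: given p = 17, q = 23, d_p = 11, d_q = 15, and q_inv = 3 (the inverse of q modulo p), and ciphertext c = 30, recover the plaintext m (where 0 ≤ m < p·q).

m₁ = c^(d_p) mod p: c ≡ 13 (mod 17), and 13^11 mod 17 = 4.
m₂ = c^(d_q) mod q: c ≡ 7 (mod 23), and 7^15 mod 23 = 14.
h = q_inv·(m₁ − m₂) mod p = 3·(4 − 14) mod 17 = 4.
m = m₂ + h·q = 14 + 4·23 = 106.

106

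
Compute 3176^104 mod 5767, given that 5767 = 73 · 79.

Mod 73: 3176 ≡ 37; by Fermat, exponent reduces to 104 mod 72 = 32; 37^32 ≡ 16 (mod 73).
Mod 79: 3176 ≡ 16; by Fermat, exponent reduces to 104 mod 78 = 26; 16^26 ≡ 23 (mod 79).
Combine by CRT: x ≡ 16 (mod 73), x ≡ 23 (mod 79) ⇒ x ≡ 892 (mod 5767).

892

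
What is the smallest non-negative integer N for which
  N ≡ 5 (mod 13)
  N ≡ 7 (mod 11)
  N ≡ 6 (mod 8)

590

Combine the congruences pairwise.
From N ≡ 5 (mod 13) write N = 5 + 13t. Substituting into N ≡ 7 (mod 11) gives 13t ≡ 2 (mod 11), and since 2⁻¹ ≡ 6 (mod 11), t ≡ 1. Hence N ≡ 5 + 13·1 = 18 (mod 143).
From N ≡ 18 (mod 143) write N = 18 + 143t. Substituting into N ≡ 6 (mod 8) gives 143t ≡ 4 (mod 8), and since 7⁻¹ ≡ 7 (mod 8), t ≡ 4. Hence N ≡ 18 + 143·4 = 590 (mod 1144).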